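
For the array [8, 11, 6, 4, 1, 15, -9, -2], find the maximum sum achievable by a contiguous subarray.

Using Kadane's algorithm on [8, 11, 6, 4, 1, 15, -9, -2]:

Scanning through the array:
Position 1 (value 11): max_ending_here = 19, max_so_far = 19
Position 2 (value 6): max_ending_here = 25, max_so_far = 25
Position 3 (value 4): max_ending_here = 29, max_so_far = 29
Position 4 (value 1): max_ending_here = 30, max_so_far = 30
Position 5 (value 15): max_ending_here = 45, max_so_far = 45
Position 6 (value -9): max_ending_here = 36, max_so_far = 45
Position 7 (value -2): max_ending_here = 34, max_so_far = 45

Maximum subarray: [8, 11, 6, 4, 1, 15]
Maximum sum: 45

The maximum subarray is [8, 11, 6, 4, 1, 15] with sum 45. This subarray runs from index 0 to index 5.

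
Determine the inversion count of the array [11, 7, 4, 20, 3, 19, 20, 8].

Finding inversions in [11, 7, 4, 20, 3, 19, 20, 8]:

(0, 1): arr[0]=11 > arr[1]=7
(0, 2): arr[0]=11 > arr[2]=4
(0, 4): arr[0]=11 > arr[4]=3
(0, 7): arr[0]=11 > arr[7]=8
(1, 2): arr[1]=7 > arr[2]=4
(1, 4): arr[1]=7 > arr[4]=3
(2, 4): arr[2]=4 > arr[4]=3
(3, 4): arr[3]=20 > arr[4]=3
(3, 5): arr[3]=20 > arr[5]=19
(3, 7): arr[3]=20 > arr[7]=8
(5, 7): arr[5]=19 > arr[7]=8
(6, 7): arr[6]=20 > arr[7]=8

Total inversions: 12

The array has 12 inversion(s): (0,1), (0,2), (0,4), (0,7), (1,2), (1,4), (2,4), (3,4), (3,5), (3,7), (5,7), (6,7). Each pair (i,j) satisfies i < j and arr[i] > arr[j].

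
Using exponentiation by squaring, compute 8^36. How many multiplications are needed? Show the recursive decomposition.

Computing 8^36 by squaring (build up from 8^1; each line after the first costs one multiplication):

8^1 = 8
8^2 = (8^1)^2 = 8^2 = 64
8^4 = (8^2)^2 = 64^2 = 4096
8^8 = (8^4)^2 = 4096^2 = 16777216
8^9 = 8 * 8^8 = 8 * 16777216 = 134217728
8^18 = (8^9)^2 = 134217728^2 = 18014398509481984
8^36 = (8^18)^2 = 18014398509481984^2 = 324518553658426726783156020576256

Result: 324518553658426726783156020576256
Multiplications needed: 6 (6 lines after 8^1)

8^36 = 324518553658426726783156020576256. Using exponentiation by squaring, this requires 6 multiplications. The key idea: if the exponent is even, square the half-power; if odd, multiply by the base once.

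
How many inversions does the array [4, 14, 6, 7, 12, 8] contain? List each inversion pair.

Finding inversions in [4, 14, 6, 7, 12, 8]:

(1, 2): arr[1]=14 > arr[2]=6
(1, 3): arr[1]=14 > arr[3]=7
(1, 4): arr[1]=14 > arr[4]=12
(1, 5): arr[1]=14 > arr[5]=8
(4, 5): arr[4]=12 > arr[5]=8

Total inversions: 5

The array has 5 inversion(s): (1,2), (1,3), (1,4), (1,5), (4,5). Each pair (i,j) satisfies i < j and arr[i] > arr[j].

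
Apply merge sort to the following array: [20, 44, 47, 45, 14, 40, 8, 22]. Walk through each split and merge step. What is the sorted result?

Merge sort trace:

Split: [20, 44, 47, 45, 14, 40, 8, 22] -> [20, 44, 47, 45] and [14, 40, 8, 22]
  Split: [20, 44, 47, 45] -> [20, 44] and [47, 45]
    Split: [20, 44] -> [20] and [44]
    Merge: [20] + [44] -> [20, 44]
    Split: [47, 45] -> [47] and [45]
    Merge: [47] + [45] -> [45, 47]
  Merge: [20, 44] + [45, 47] -> [20, 44, 45, 47]
  Split: [14, 40, 8, 22] -> [14, 40] and [8, 22]
    Split: [14, 40] -> [14] and [40]
    Merge: [14] + [40] -> [14, 40]
    Split: [8, 22] -> [8] and [22]
    Merge: [8] + [22] -> [8, 22]
  Merge: [14, 40] + [8, 22] -> [8, 14, 22, 40]
Merge: [20, 44, 45, 47] + [8, 14, 22, 40] -> [8, 14, 20, 22, 40, 44, 45, 47]

Final sorted array: [8, 14, 20, 22, 40, 44, 45, 47]

The merge sort proceeds by recursively splitting the array and merging sorted halves.
After all merges, the sorted array is [8, 14, 20, 22, 40, 44, 45, 47].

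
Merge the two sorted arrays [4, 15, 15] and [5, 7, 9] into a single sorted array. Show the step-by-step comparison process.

Merging process:

Compare 4 vs 5: take 4 from left. Merged: [4]
Compare 15 vs 5: take 5 from right. Merged: [4, 5]
Compare 15 vs 7: take 7 from right. Merged: [4, 5, 7]
Compare 15 vs 9: take 9 from right. Merged: [4, 5, 7, 9]
Append remaining from left: [15, 15]. Merged: [4, 5, 7, 9, 15, 15]

Final merged array: [4, 5, 7, 9, 15, 15]
Total comparisons: 4

The merged array is [4, 5, 7, 9, 15, 15], requiring 4 comparisons. The merge step runs in O(n) time where n is the total number of elements.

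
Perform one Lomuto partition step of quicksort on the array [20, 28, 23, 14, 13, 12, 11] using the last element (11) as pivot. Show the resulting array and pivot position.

Lomuto partition with pivot = 11:

Initial array: [20, 28, 23, 14, 13, 12, 11]

arr[0]=20 > 11: no swap
arr[1]=28 > 11: no swap
arr[2]=23 > 11: no swap
arr[3]=14 > 11: no swap
arr[4]=13 > 11: no swap
arr[5]=12 > 11: no swap

Place pivot at position 0: [11, 28, 23, 14, 13, 12, 20]
Pivot position: 0

After partitioning with pivot 11, the array becomes [11, 28, 23, 14, 13, 12, 20]. The pivot is placed at index 0. All elements to the left of the pivot are <= 11, and all elements to the right are > 11.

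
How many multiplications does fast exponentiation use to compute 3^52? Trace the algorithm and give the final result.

Computing 3^52 by squaring (build up from 3^1; each line after the first costs one multiplication):

3^1 = 3
3^2 = (3^1)^2 = 3^2 = 9
3^3 = 3 * 3^2 = 3 * 9 = 27
3^6 = (3^3)^2 = 27^2 = 729
3^12 = (3^6)^2 = 729^2 = 531441
3^13 = 3 * 3^12 = 3 * 531441 = 1594323
3^26 = (3^13)^2 = 1594323^2 = 2541865828329
3^52 = (3^26)^2 = 2541865828329^2 = 6461081889226673298932241

Result: 6461081889226673298932241
Multiplications needed: 7 (7 lines after 3^1)

3^52 = 6461081889226673298932241. Using exponentiation by squaring, this requires 7 multiplications. The key idea: if the exponent is even, square the half-power; if odd, multiply by the base once.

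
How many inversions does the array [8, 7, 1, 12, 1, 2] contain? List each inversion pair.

Finding inversions in [8, 7, 1, 12, 1, 2]:

(0, 1): arr[0]=8 > arr[1]=7
(0, 2): arr[0]=8 > arr[2]=1
(0, 4): arr[0]=8 > arr[4]=1
(0, 5): arr[0]=8 > arr[5]=2
(1, 2): arr[1]=7 > arr[2]=1
(1, 4): arr[1]=7 > arr[4]=1
(1, 5): arr[1]=7 > arr[5]=2
(3, 4): arr[3]=12 > arr[4]=1
(3, 5): arr[3]=12 > arr[5]=2

Total inversions: 9

The array has 9 inversion(s): (0,1), (0,2), (0,4), (0,5), (1,2), (1,4), (1,5), (3,4), (3,5). Each pair (i,j) satisfies i < j and arr[i] > arr[j].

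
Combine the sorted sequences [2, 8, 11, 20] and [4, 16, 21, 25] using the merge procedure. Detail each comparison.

Merging process:

Compare 2 vs 4: take 2 from left. Merged: [2]
Compare 8 vs 4: take 4 from right. Merged: [2, 4]
Compare 8 vs 16: take 8 from left. Merged: [2, 4, 8]
Compare 11 vs 16: take 11 from left. Merged: [2, 4, 8, 11]
Compare 20 vs 16: take 16 from right. Merged: [2, 4, 8, 11, 16]
Compare 20 vs 21: take 20 from left. Merged: [2, 4, 8, 11, 16, 20]
Append remaining from right: [21, 25]. Merged: [2, 4, 8, 11, 16, 20, 21, 25]

Final merged array: [2, 4, 8, 11, 16, 20, 21, 25]
Total comparisons: 6

The merged array is [2, 4, 8, 11, 16, 20, 21, 25], requiring 6 comparisons. The merge step runs in O(n) time where n is the total number of elements.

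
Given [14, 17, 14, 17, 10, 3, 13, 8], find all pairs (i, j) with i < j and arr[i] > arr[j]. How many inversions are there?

Finding inversions in [14, 17, 14, 17, 10, 3, 13, 8]:

(0, 4): arr[0]=14 > arr[4]=10
(0, 5): arr[0]=14 > arr[5]=3
(0, 6): arr[0]=14 > arr[6]=13
(0, 7): arr[0]=14 > arr[7]=8
(1, 2): arr[1]=17 > arr[2]=14
(1, 4): arr[1]=17 > arr[4]=10
(1, 5): arr[1]=17 > arr[5]=3
(1, 6): arr[1]=17 > arr[6]=13
(1, 7): arr[1]=17 > arr[7]=8
(2, 4): arr[2]=14 > arr[4]=10
(2, 5): arr[2]=14 > arr[5]=3
(2, 6): arr[2]=14 > arr[6]=13
(2, 7): arr[2]=14 > arr[7]=8
(3, 4): arr[3]=17 > arr[4]=10
(3, 5): arr[3]=17 > arr[5]=3
(3, 6): arr[3]=17 > arr[6]=13
(3, 7): arr[3]=17 > arr[7]=8
(4, 5): arr[4]=10 > arr[5]=3
(4, 7): arr[4]=10 > arr[7]=8
(6, 7): arr[6]=13 > arr[7]=8

Total inversions: 20

The array has 20 inversion(s): (0,4), (0,5), (0,6), (0,7), (1,2), (1,4), (1,5), (1,6), (1,7), (2,4), (2,5), (2,6), (2,7), (3,4), (3,5), (3,6), (3,7), (4,5), (4,7), (6,7). Each pair (i,j) satisfies i < j and arr[i] > arr[j].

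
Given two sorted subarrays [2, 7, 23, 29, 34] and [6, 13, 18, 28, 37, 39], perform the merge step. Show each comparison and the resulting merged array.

Merging process:

Compare 2 vs 6: take 2 from left. Merged: [2]
Compare 7 vs 6: take 6 from right. Merged: [2, 6]
Compare 7 vs 13: take 7 from left. Merged: [2, 6, 7]
Compare 23 vs 13: take 13 from right. Merged: [2, 6, 7, 13]
Compare 23 vs 18: take 18 from right. Merged: [2, 6, 7, 13, 18]
Compare 23 vs 28: take 23 from left. Merged: [2, 6, 7, 13, 18, 23]
Compare 29 vs 28: take 28 from right. Merged: [2, 6, 7, 13, 18, 23, 28]
Compare 29 vs 37: take 29 from left. Merged: [2, 6, 7, 13, 18, 23, 28, 29]
Compare 34 vs 37: take 34 from left. Merged: [2, 6, 7, 13, 18, 23, 28, 29, 34]
Append remaining from right: [37, 39]. Merged: [2, 6, 7, 13, 18, 23, 28, 29, 34, 37, 39]

Final merged array: [2, 6, 7, 13, 18, 23, 28, 29, 34, 37, 39]
Total comparisons: 9

The merged array is [2, 6, 7, 13, 18, 23, 28, 29, 34, 37, 39], requiring 9 comparisons. The merge step runs in O(n) time where n is the total number of elements.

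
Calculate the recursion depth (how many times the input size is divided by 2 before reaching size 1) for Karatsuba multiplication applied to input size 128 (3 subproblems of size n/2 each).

For divide and conquer with division factor 2:

Problem sizes at each level:
Level 0: 128
Level 1: 64
Level 2: 32
Level 3: 16
Level 4: 8
Level 5: 4
Level 6: 2
Level 7: 1

The root is level 0 and the size-1 base case is level 7 (the tree spans levels 0 through 7, i.e. 8 levels counting the root), so the depth is the number of divisions: log_2(128) = 7

The recursion tree depth is log_2(128) = 7. At each level, the problem size is divided by 2, so it takes 7 divisions to reduce to a base case of size 1. The algorithm makes 3 recursive calls at each level.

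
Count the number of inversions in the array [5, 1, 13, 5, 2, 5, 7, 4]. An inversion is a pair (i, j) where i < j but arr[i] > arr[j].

Finding inversions in [5, 1, 13, 5, 2, 5, 7, 4]:

(0, 1): arr[0]=5 > arr[1]=1
(0, 4): arr[0]=5 > arr[4]=2
(0, 7): arr[0]=5 > arr[7]=4
(2, 3): arr[2]=13 > arr[3]=5
(2, 4): arr[2]=13 > arr[4]=2
(2, 5): arr[2]=13 > arr[5]=5
(2, 6): arr[2]=13 > arr[6]=7
(2, 7): arr[2]=13 > arr[7]=4
(3, 4): arr[3]=5 > arr[4]=2
(3, 7): arr[3]=5 > arr[7]=4
(5, 7): arr[5]=5 > arr[7]=4
(6, 7): arr[6]=7 > arr[7]=4

Total inversions: 12

The array has 12 inversion(s): (0,1), (0,4), (0,7), (2,3), (2,4), (2,5), (2,6), (2,7), (3,4), (3,7), (5,7), (6,7). Each pair (i,j) satisfies i < j and arr[i] > arr[j].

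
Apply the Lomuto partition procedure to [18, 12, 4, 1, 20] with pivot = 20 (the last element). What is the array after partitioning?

Lomuto partition with pivot = 20:

Initial array: [18, 12, 4, 1, 20]

arr[0]=18 <= 20: swap with position 0, array becomes [18, 12, 4, 1, 20]
arr[1]=12 <= 20: swap with position 1, array becomes [18, 12, 4, 1, 20]
arr[2]=4 <= 20: swap with position 2, array becomes [18, 12, 4, 1, 20]
arr[3]=1 <= 20: swap with position 3, array becomes [18, 12, 4, 1, 20]

Place pivot at position 4: [18, 12, 4, 1, 20]
Pivot position: 4

After partitioning with pivot 20, the array becomes [18, 12, 4, 1, 20]. The pivot is placed at index 4. All elements to the left of the pivot are <= 20, and all elements to the right are > 20.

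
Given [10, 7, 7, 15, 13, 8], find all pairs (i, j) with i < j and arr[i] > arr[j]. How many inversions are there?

Finding inversions in [10, 7, 7, 15, 13, 8]:

(0, 1): arr[0]=10 > arr[1]=7
(0, 2): arr[0]=10 > arr[2]=7
(0, 5): arr[0]=10 > arr[5]=8
(3, 4): arr[3]=15 > arr[4]=13
(3, 5): arr[3]=15 > arr[5]=8
(4, 5): arr[4]=13 > arr[5]=8

Total inversions: 6

The array has 6 inversion(s): (0,1), (0,2), (0,5), (3,4), (3,5), (4,5). Each pair (i,j) satisfies i < j and arr[i] > arr[j].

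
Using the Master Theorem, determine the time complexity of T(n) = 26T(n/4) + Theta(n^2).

Master Theorem for T(n) = 26T(n/4) + O(n^2):

a = 26, b = 4, c = 2
log_b(a) = log_4(26) = 2.3502

Case 1: c = 2 < log_4(26) = 2.3502
T(n) = O(n^(log_4 26))

For T(n) = 26T(n/4) + O(n^2): log_4(26) = 2.3502. This is Case 1 of the Master Theorem (c < log_b(a), work dominated by leaves), giving O(n^(log_4 26)).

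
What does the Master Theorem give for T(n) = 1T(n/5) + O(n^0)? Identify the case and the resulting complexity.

Master Theorem for T(n) = 1T(n/5) + O(n^0):

a = 1, b = 5, c = 0
log_b(a) = log_5(1) = 0.0000

Case 2: c = 0 = log_5(1) = 0.0000
T(n) = O(n^0 log n) = O(log n)

For T(n) = 1T(n/5) + O(n^0): log_5(1) = 0.0000. This is Case 2 of the Master Theorem (c = log_b(a), equal work at all levels), giving O(log n).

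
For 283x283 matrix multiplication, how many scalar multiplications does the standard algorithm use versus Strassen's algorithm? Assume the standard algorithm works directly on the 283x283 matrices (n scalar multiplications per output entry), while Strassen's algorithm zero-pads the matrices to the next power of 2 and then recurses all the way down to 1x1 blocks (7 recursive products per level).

Matrix multiplication for 283x283 matrices:

Strassen's algorithm requires power-of-2 dimensions. Pad 283x283 to 512x512 (next power of 2).

Standard algorithm: 283^3 = 22665187 multiplications
Strassen's algorithm: 7^(log2(512)) = 7^9 = 40353607 multiplications
Difference: 22665187 - 40353607 = -17688420 (Strassen uses MORE here due to padding overhead — for small or just-over-power-of-2 n, padding can outweigh the per-level savings)

Standard: 22665187 multiplications (283^3). Strassen: 40353607 multiplications (7^9, after padding to 512x512). Strassen reduces 8 recursive multiplications to 7 at each level.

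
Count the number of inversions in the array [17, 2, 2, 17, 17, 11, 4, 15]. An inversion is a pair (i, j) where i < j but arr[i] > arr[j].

Finding inversions in [17, 2, 2, 17, 17, 11, 4, 15]:

(0, 1): arr[0]=17 > arr[1]=2
(0, 2): arr[0]=17 > arr[2]=2
(0, 5): arr[0]=17 > arr[5]=11
(0, 6): arr[0]=17 > arr[6]=4
(0, 7): arr[0]=17 > arr[7]=15
(3, 5): arr[3]=17 > arr[5]=11
(3, 6): arr[3]=17 > arr[6]=4
(3, 7): arr[3]=17 > arr[7]=15
(4, 5): arr[4]=17 > arr[5]=11
(4, 6): arr[4]=17 > arr[6]=4
(4, 7): arr[4]=17 > arr[7]=15
(5, 6): arr[5]=11 > arr[6]=4

Total inversions: 12

The array has 12 inversion(s): (0,1), (0,2), (0,5), (0,6), (0,7), (3,5), (3,6), (3,7), (4,5), (4,6), (4,7), (5,6). Each pair (i,j) satisfies i < j and arr[i] > arr[j].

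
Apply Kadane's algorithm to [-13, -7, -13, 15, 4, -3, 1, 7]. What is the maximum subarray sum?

Using Kadane's algorithm on [-13, -7, -13, 15, 4, -3, 1, 7]:

Scanning through the array:
Position 1 (value -7): max_ending_here = -7, max_so_far = -7
Position 2 (value -13): max_ending_here = -13, max_so_far = -7
Position 3 (value 15): max_ending_here = 15, max_so_far = 15
Position 4 (value 4): max_ending_here = 19, max_so_far = 19
Position 5 (value -3): max_ending_here = 16, max_so_far = 19
Position 6 (value 1): max_ending_here = 17, max_so_far = 19
Position 7 (value 7): max_ending_here = 24, max_so_far = 24

Maximum subarray: [15, 4, -3, 1, 7]
Maximum sum: 24

The maximum subarray is [15, 4, -3, 1, 7] with sum 24. This subarray runs from index 3 to index 7.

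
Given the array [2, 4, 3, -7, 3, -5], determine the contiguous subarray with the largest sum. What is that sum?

Using Kadane's algorithm on [2, 4, 3, -7, 3, -5]:

Scanning through the array:
Position 1 (value 4): max_ending_here = 6, max_so_far = 6
Position 2 (value 3): max_ending_here = 9, max_so_far = 9
Position 3 (value -7): max_ending_here = 2, max_so_far = 9
Position 4 (value 3): max_ending_here = 5, max_so_far = 9
Position 5 (value -5): max_ending_here = 0, max_so_far = 9

Maximum subarray: [2, 4, 3]
Maximum sum: 9

The maximum subarray is [2, 4, 3] with sum 9. This subarray runs from index 0 to index 2.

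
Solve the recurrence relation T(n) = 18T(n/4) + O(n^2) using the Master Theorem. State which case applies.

Master Theorem for T(n) = 18T(n/4) + O(n^2):

a = 18, b = 4, c = 2
log_b(a) = log_4(18) = 2.0850

Case 1: c = 2 < log_4(18) = 2.0850
T(n) = O(n^(log_4 18))

For T(n) = 18T(n/4) + O(n^2): log_4(18) = 2.0850. This is Case 1 of the Master Theorem (c < log_b(a), work dominated by leaves), giving O(n^(log_4 18)).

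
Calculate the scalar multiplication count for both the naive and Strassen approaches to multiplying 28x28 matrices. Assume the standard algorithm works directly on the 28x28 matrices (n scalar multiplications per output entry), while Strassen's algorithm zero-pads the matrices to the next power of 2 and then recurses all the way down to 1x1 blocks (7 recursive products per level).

Matrix multiplication for 28x28 matrices:

Strassen's algorithm requires power-of-2 dimensions. Pad 28x28 to 32x32 (next power of 2).

Standard algorithm: 28^3 = 21952 multiplications
Strassen's algorithm: 7^(log2(32)) = 7^5 = 16807 multiplications
Savings: 21952 - 16807 = 5145 multiplications

Standard: 21952 multiplications (28^3). Strassen: 16807 multiplications (7^5, after padding to 32x32). Strassen reduces 8 recursive multiplications to 7 at each level.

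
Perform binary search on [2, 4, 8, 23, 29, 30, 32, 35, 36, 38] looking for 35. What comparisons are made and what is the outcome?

Binary search for 35 in [2, 4, 8, 23, 29, 30, 32, 35, 36, 38]:

lo=0, hi=9, mid=4, arr[mid]=29 -> 29 < 35, search right half
lo=5, hi=9, mid=7, arr[mid]=35 -> Found target at index 7!

Binary search finds 35 at index 7 after 2 comparisons. The search repeatedly halves the search space by comparing with the middle element.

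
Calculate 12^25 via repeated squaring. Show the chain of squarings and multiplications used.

Computing 12^25 by squaring (build up from 12^1; each line after the first costs one multiplication):

12^1 = 12
12^2 = (12^1)^2 = 12^2 = 144
12^3 = 12 * 12^2 = 12 * 144 = 1728
12^6 = (12^3)^2 = 1728^2 = 2985984
12^12 = (12^6)^2 = 2985984^2 = 8916100448256
12^24 = (12^12)^2 = 8916100448256^2 = 79496847203390844133441536
12^25 = 12 * 12^24 = 12 * 79496847203390844133441536 = 953962166440690129601298432

Result: 953962166440690129601298432
Multiplications needed: 6 (6 lines after 12^1)

12^25 = 953962166440690129601298432. Using exponentiation by squaring, this requires 6 multiplications. The key idea: if the exponent is even, square the half-power; if odd, multiply by the base once.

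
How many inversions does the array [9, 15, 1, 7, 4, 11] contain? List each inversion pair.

Finding inversions in [9, 15, 1, 7, 4, 11]:

(0, 2): arr[0]=9 > arr[2]=1
(0, 3): arr[0]=9 > arr[3]=7
(0, 4): arr[0]=9 > arr[4]=4
(1, 2): arr[1]=15 > arr[2]=1
(1, 3): arr[1]=15 > arr[3]=7
(1, 4): arr[1]=15 > arr[4]=4
(1, 5): arr[1]=15 > arr[5]=11
(3, 4): arr[3]=7 > arr[4]=4

Total inversions: 8

The array has 8 inversion(s): (0,2), (0,3), (0,4), (1,2), (1,3), (1,4), (1,5), (3,4). Each pair (i,j) satisfies i < j and arr[i] > arr[j].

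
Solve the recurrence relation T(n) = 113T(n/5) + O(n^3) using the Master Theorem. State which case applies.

Master Theorem for T(n) = 113T(n/5) + O(n^3):

a = 113, b = 5, c = 3
log_b(a) = log_5(113) = 2.9373

Case 3: c = 3 > log_5(113) = 2.9373
T(n) = O(n^3) = O(n^3)

For T(n) = 113T(n/5) + O(n^3): log_5(113) = 2.9373. This is Case 3 of the Master Theorem (c > log_b(a), work dominated by root), giving O(n^3).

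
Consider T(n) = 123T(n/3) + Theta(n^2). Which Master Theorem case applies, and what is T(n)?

Master Theorem for T(n) = 123T(n/3) + O(n^2):

a = 123, b = 3, c = 2
log_b(a) = log_3(123) = 4.3802

Case 1: c = 2 < log_3(123) = 4.3802
T(n) = O(n^(log_3 123))

For T(n) = 123T(n/3) + O(n^2): log_3(123) = 4.3802. This is Case 1 of the Master Theorem (c < log_b(a), work dominated by leaves), giving O(n^(log_3 123)).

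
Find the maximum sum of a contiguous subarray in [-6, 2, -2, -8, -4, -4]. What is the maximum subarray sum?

Using Kadane's algorithm on [-6, 2, -2, -8, -4, -4]:

Scanning through the array:
Position 1 (value 2): max_ending_here = 2, max_so_far = 2
Position 2 (value -2): max_ending_here = 0, max_so_far = 2
Position 3 (value -8): max_ending_here = -8, max_so_far = 2
Position 4 (value -4): max_ending_here = -4, max_so_far = 2
Position 5 (value -4): max_ending_here = -4, max_so_far = 2

Maximum subarray: [2]
Maximum sum: 2

The maximum subarray is [2] with sum 2. This subarray runs from index 1 to index 1.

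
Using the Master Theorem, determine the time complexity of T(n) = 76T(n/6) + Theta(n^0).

Master Theorem for T(n) = 76T(n/6) + O(n^0):

a = 76, b = 6, c = 0
log_b(a) = log_6(76) = 2.4170

Case 1: c = 0 < log_6(76) = 2.4170
T(n) = O(n^(log_6 76))

For T(n) = 76T(n/6) + O(n^0): log_6(76) = 2.4170. This is Case 1 of the Master Theorem (c < log_b(a), work dominated by leaves), giving O(n^(log_6 76)).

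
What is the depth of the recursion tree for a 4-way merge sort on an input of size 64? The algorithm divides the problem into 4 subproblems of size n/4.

For divide and conquer with division factor 4:

Problem sizes at each level:
Level 0: 64
Level 1: 16
Level 2: 4
Level 3: 1

The root is level 0 and the size-1 base case is level 3 (the tree spans levels 0 through 3, i.e. 4 levels counting the root), so the depth is the number of divisions: log_4(64) = 3

The recursion tree depth is log_4(64) = 3. At each level, the problem size is divided by 4, so it takes 3 divisions to reduce to a base case of size 1. The algorithm makes 4 recursive calls at each level.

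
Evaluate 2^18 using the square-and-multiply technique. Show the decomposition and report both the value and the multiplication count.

Computing 2^18 by squaring (build up from 2^1; each line after the first costs one multiplication):

2^1 = 2
2^2 = (2^1)^2 = 2^2 = 4
2^4 = (2^2)^2 = 4^2 = 16
2^8 = (2^4)^2 = 16^2 = 256
2^9 = 2 * 2^8 = 2 * 256 = 512
2^18 = (2^9)^2 = 512^2 = 262144

Result: 262144
Multiplications needed: 5 (5 lines after 2^1)

2^18 = 262144. Using exponentiation by squaring, this requires 5 multiplications. The key idea: if the exponent is even, square the half-power; if odd, multiply by the base once.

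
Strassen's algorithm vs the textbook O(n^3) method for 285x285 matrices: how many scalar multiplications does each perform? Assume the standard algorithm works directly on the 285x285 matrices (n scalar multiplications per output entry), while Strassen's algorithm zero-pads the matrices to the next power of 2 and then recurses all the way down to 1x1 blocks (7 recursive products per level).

Matrix multiplication for 285x285 matrices:

Strassen's algorithm requires power-of-2 dimensions. Pad 285x285 to 512x512 (next power of 2).

Standard algorithm: 285^3 = 23149125 multiplications
Strassen's algorithm: 7^(log2(512)) = 7^9 = 40353607 multiplications
Difference: 23149125 - 40353607 = -17204482 (Strassen uses MORE here due to padding overhead — for small or just-over-power-of-2 n, padding can outweigh the per-level savings)

Standard: 23149125 multiplications (285^3). Strassen: 40353607 multiplications (7^9, after padding to 512x512). Strassen reduces 8 recursive multiplications to 7 at each level.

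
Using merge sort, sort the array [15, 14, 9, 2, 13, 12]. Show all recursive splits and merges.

Merge sort trace:

Split: [15, 14, 9, 2, 13, 12] -> [15, 14, 9] and [2, 13, 12]
  Split: [15, 14, 9] -> [15] and [14, 9]
    Split: [14, 9] -> [14] and [9]
    Merge: [14] + [9] -> [9, 14]
  Merge: [15] + [9, 14] -> [9, 14, 15]
  Split: [2, 13, 12] -> [2] and [13, 12]
    Split: [13, 12] -> [13] and [12]
    Merge: [13] + [12] -> [12, 13]
  Merge: [2] + [12, 13] -> [2, 12, 13]
Merge: [9, 14, 15] + [2, 12, 13] -> [2, 9, 12, 13, 14, 15]

Final sorted array: [2, 9, 12, 13, 14, 15]

The merge sort proceeds by recursively splitting the array and merging sorted halves.
After all merges, the sorted array is [2, 9, 12, 13, 14, 15].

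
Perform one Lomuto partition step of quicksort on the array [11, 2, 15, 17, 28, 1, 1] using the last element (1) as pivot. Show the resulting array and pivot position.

Lomuto partition with pivot = 1:

Initial array: [11, 2, 15, 17, 28, 1, 1]

arr[0]=11 > 1: no swap
arr[1]=2 > 1: no swap
arr[2]=15 > 1: no swap
arr[3]=17 > 1: no swap
arr[4]=28 > 1: no swap
arr[5]=1 <= 1: swap with position 0, array becomes [1, 2, 15, 17, 28, 11, 1]

Place pivot at position 1: [1, 1, 15, 17, 28, 11, 2]
Pivot position: 1

After partitioning with pivot 1, the array becomes [1, 1, 15, 17, 28, 11, 2]. The pivot is placed at index 1. All elements to the left of the pivot are <= 1, and all elements to the right are > 1.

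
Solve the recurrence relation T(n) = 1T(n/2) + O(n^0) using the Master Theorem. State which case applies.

Master Theorem for T(n) = 1T(n/2) + O(n^0):

a = 1, b = 2, c = 0
log_b(a) = log_2(1) = 0.0000

Case 2: c = 0 = log_2(1) = 0.0000
T(n) = O(n^0 log n) = O(log n)

For T(n) = 1T(n/2) + O(n^0): log_2(1) = 0.0000. This is Case 2 of the Master Theorem (c = log_b(a), equal work at all levels), giving O(log n).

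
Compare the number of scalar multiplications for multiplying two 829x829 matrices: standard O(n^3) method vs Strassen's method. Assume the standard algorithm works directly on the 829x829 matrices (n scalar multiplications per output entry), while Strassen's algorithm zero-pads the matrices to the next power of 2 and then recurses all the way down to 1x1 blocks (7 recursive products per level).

Matrix multiplication for 829x829 matrices:

Strassen's algorithm requires power-of-2 dimensions. Pad 829x829 to 1024x1024 (next power of 2).

Standard algorithm: 829^3 = 569722789 multiplications
Strassen's algorithm: 7^(log2(1024)) = 7^10 = 282475249 multiplications
Savings: 569722789 - 282475249 = 287247540 multiplications

Standard: 569722789 multiplications (829^3). Strassen: 282475249 multiplications (7^10, after padding to 1024x1024). Strassen reduces 8 recursive multiplications to 7 at each level.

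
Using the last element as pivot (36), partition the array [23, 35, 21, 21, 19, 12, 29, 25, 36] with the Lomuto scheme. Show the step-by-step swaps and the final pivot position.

Lomuto partition with pivot = 36:

Initial array: [23, 35, 21, 21, 19, 12, 29, 25, 36]

arr[0]=23 <= 36: swap with position 0, array becomes [23, 35, 21, 21, 19, 12, 29, 25, 36]
arr[1]=35 <= 36: swap with position 1, array becomes [23, 35, 21, 21, 19, 12, 29, 25, 36]
arr[2]=21 <= 36: swap with position 2, array becomes [23, 35, 21, 21, 19, 12, 29, 25, 36]
arr[3]=21 <= 36: swap with position 3, array becomes [23, 35, 21, 21, 19, 12, 29, 25, 36]
arr[4]=19 <= 36: swap with position 4, array becomes [23, 35, 21, 21, 19, 12, 29, 25, 36]
arr[5]=12 <= 36: swap with position 5, array becomes [23, 35, 21, 21, 19, 12, 29, 25, 36]
arr[6]=29 <= 36: swap with position 6, array becomes [23, 35, 21, 21, 19, 12, 29, 25, 36]
arr[7]=25 <= 36: swap with position 7, array becomes [23, 35, 21, 21, 19, 12, 29, 25, 36]

Place pivot at position 8: [23, 35, 21, 21, 19, 12, 29, 25, 36]
Pivot position: 8

After partitioning with pivot 36, the array becomes [23, 35, 21, 21, 19, 12, 29, 25, 36]. The pivot is placed at index 8. All elements to the left of the pivot are <= 36, and all elements to the right are > 36.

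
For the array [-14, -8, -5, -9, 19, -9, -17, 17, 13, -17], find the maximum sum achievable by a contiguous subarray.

Using Kadane's algorithm on [-14, -8, -5, -9, 19, -9, -17, 17, 13, -17]:

Scanning through the array:
Position 1 (value -8): max_ending_here = -8, max_so_far = -8
Position 2 (value -5): max_ending_here = -5, max_so_far = -5
Position 3 (value -9): max_ending_here = -9, max_so_far = -5
Position 4 (value 19): max_ending_here = 19, max_so_far = 19
Position 5 (value -9): max_ending_here = 10, max_so_far = 19
Position 6 (value -17): max_ending_here = -7, max_so_far = 19
Position 7 (value 17): max_ending_here = 17, max_so_far = 19
Position 8 (value 13): max_ending_here = 30, max_so_far = 30
Position 9 (value -17): max_ending_here = 13, max_so_far = 30

Maximum subarray: [17, 13]
Maximum sum: 30

The maximum subarray is [17, 13] with sum 30. This subarray runs from index 7 to index 8.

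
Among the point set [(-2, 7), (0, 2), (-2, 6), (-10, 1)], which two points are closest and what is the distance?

Computing all pairwise distances among 4 points:

d((-2, 7), (0, 2)) = 5.3852
d((-2, 7), (-2, 6)) = 1.0 <-- minimum
d((-2, 7), (-10, 1)) = 10.0
d((0, 2), (-2, 6)) = 4.4721
d((0, 2), (-10, 1)) = 10.0499
d((-2, 6), (-10, 1)) = 9.434

Closest pair: (-2, 7) and (-2, 6) with distance 1.0

The closest pair is (-2, 7) and (-2, 6) with Euclidean distance 1.0. For 4 points, brute-force pairwise comparison is shown above. For large n, the divide-and-conquer algorithm (sort by x, recurse on halves, check the dividing strip) achieves O(n log n).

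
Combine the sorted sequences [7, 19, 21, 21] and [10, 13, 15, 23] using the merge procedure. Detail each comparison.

Merging process:

Compare 7 vs 10: take 7 from left. Merged: [7]
Compare 19 vs 10: take 10 from right. Merged: [7, 10]
Compare 19 vs 13: take 13 from right. Merged: [7, 10, 13]
Compare 19 vs 15: take 15 from right. Merged: [7, 10, 13, 15]
Compare 19 vs 23: take 19 from left. Merged: [7, 10, 13, 15, 19]
Compare 21 vs 23: take 21 from left. Merged: [7, 10, 13, 15, 19, 21]
Compare 21 vs 23: take 21 from left. Merged: [7, 10, 13, 15, 19, 21, 21]
Append remaining from right: [23]. Merged: [7, 10, 13, 15, 19, 21, 21, 23]

Final merged array: [7, 10, 13, 15, 19, 21, 21, 23]
Total comparisons: 7

The merged array is [7, 10, 13, 15, 19, 21, 21, 23], requiring 7 comparisons. The merge step runs in O(n) time where n is the total number of elements.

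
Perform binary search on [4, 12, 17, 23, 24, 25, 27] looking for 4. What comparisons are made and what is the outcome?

Binary search for 4 in [4, 12, 17, 23, 24, 25, 27]:

lo=0, hi=6, mid=3, arr[mid]=23 -> 23 > 4, search left half
lo=0, hi=2, mid=1, arr[mid]=12 -> 12 > 4, search left half
lo=0, hi=0, mid=0, arr[mid]=4 -> Found target at index 0!

Binary search finds 4 at index 0 after 3 comparisons. The search repeatedly halves the search space by comparing with the middle element.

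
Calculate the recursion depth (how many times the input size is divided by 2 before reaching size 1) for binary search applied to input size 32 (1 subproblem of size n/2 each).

For divide and conquer with division factor 2:

Problem sizes at each level:
Level 0: 32
Level 1: 16
Level 2: 8
Level 3: 4
Level 4: 2
Level 5: 1

The root is level 0 and the size-1 base case is level 5 (the tree spans levels 0 through 5, i.e. 6 levels counting the root), so the depth is the number of divisions: log_2(32) = 5

The recursion tree depth is log_2(32) = 5. At each level, the problem size is divided by 2, so it takes 5 divisions to reduce to a base case of size 1. The algorithm makes 1 recursive call at each level.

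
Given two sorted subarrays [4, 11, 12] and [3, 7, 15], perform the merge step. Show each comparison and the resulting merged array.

Merging process:

Compare 4 vs 3: take 3 from right. Merged: [3]
Compare 4 vs 7: take 4 from left. Merged: [3, 4]
Compare 11 vs 7: take 7 from right. Merged: [3, 4, 7]
Compare 11 vs 15: take 11 from left. Merged: [3, 4, 7, 11]
Compare 12 vs 15: take 12 from left. Merged: [3, 4, 7, 11, 12]
Append remaining from right: [15]. Merged: [3, 4, 7, 11, 12, 15]

Final merged array: [3, 4, 7, 11, 12, 15]
Total comparisons: 5

The merged array is [3, 4, 7, 11, 12, 15], requiring 5 comparisons. The merge step runs in O(n) time where n is the total number of elements.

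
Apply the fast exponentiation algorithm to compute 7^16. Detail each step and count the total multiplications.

Computing 7^16 by squaring (build up from 7^1; each line after the first costs one multiplication):

7^1 = 7
7^2 = (7^1)^2 = 7^2 = 49
7^4 = (7^2)^2 = 49^2 = 2401
7^8 = (7^4)^2 = 2401^2 = 5764801
7^16 = (7^8)^2 = 5764801^2 = 33232930569601

Result: 33232930569601
Multiplications needed: 4 (4 lines after 7^1)

7^16 = 33232930569601. Using exponentiation by squaring, this requires 4 multiplications. The key idea: if the exponent is even, square the half-power; if odd, multiply by the base once.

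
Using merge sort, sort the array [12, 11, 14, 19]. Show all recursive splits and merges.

Merge sort trace:

Split: [12, 11, 14, 19] -> [12, 11] and [14, 19]
  Split: [12, 11] -> [12] and [11]
  Merge: [12] + [11] -> [11, 12]
  Split: [14, 19] -> [14] and [19]
  Merge: [14] + [19] -> [14, 19]
Merge: [11, 12] + [14, 19] -> [11, 12, 14, 19]

Final sorted array: [11, 12, 14, 19]

The merge sort proceeds by recursively splitting the array and merging sorted halves.
After all merges, the sorted array is [11, 12, 14, 19].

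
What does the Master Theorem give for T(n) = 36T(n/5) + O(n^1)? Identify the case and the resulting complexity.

Master Theorem for T(n) = 36T(n/5) + O(n^1):

a = 36, b = 5, c = 1
log_b(a) = log_5(36) = 2.2266

Case 1: c = 1 < log_5(36) = 2.2266
T(n) = O(n^(log_5 36))

For T(n) = 36T(n/5) + O(n^1): log_5(36) = 2.2266. This is Case 1 of the Master Theorem (c < log_b(a), work dominated by leaves), giving O(n^(log_5 36)).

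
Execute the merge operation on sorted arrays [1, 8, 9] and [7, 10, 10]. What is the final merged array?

Merging process:

Compare 1 vs 7: take 1 from left. Merged: [1]
Compare 8 vs 7: take 7 from right. Merged: [1, 7]
Compare 8 vs 10: take 8 from left. Merged: [1, 7, 8]
Compare 9 vs 10: take 9 from left. Merged: [1, 7, 8, 9]
Append remaining from right: [10, 10]. Merged: [1, 7, 8, 9, 10, 10]

Final merged array: [1, 7, 8, 9, 10, 10]
Total comparisons: 4

The merged array is [1, 7, 8, 9, 10, 10], requiring 4 comparisons. The merge step runs in O(n) time where n is the total number of elements.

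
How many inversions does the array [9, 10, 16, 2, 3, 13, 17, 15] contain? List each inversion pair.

Finding inversions in [9, 10, 16, 2, 3, 13, 17, 15]:

(0, 3): arr[0]=9 > arr[3]=2
(0, 4): arr[0]=9 > arr[4]=3
(1, 3): arr[1]=10 > arr[3]=2
(1, 4): arr[1]=10 > arr[4]=3
(2, 3): arr[2]=16 > arr[3]=2
(2, 4): arr[2]=16 > arr[4]=3
(2, 5): arr[2]=16 > arr[5]=13
(2, 7): arr[2]=16 > arr[7]=15
(6, 7): arr[6]=17 > arr[7]=15

Total inversions: 9

The array has 9 inversion(s): (0,3), (0,4), (1,3), (1,4), (2,3), (2,4), (2,5), (2,7), (6,7). Each pair (i,j) satisfies i < j and arr[i] > arr[j].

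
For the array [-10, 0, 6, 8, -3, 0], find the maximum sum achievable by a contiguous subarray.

Using Kadane's algorithm on [-10, 0, 6, 8, -3, 0]:

Scanning through the array:
Position 1 (value 0): max_ending_here = 0, max_so_far = 0
Position 2 (value 6): max_ending_here = 6, max_so_far = 6
Position 3 (value 8): max_ending_here = 14, max_so_far = 14
Position 4 (value -3): max_ending_here = 11, max_so_far = 14
Position 5 (value 0): max_ending_here = 11, max_so_far = 14

Maximum subarray: [0, 6, 8]
Maximum sum: 14

The maximum subarray is [0, 6, 8] with sum 14. This subarray runs from index 1 to index 3.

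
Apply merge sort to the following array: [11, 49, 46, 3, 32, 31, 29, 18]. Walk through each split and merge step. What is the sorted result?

Merge sort trace:

Split: [11, 49, 46, 3, 32, 31, 29, 18] -> [11, 49, 46, 3] and [32, 31, 29, 18]
  Split: [11, 49, 46, 3] -> [11, 49] and [46, 3]
    Split: [11, 49] -> [11] and [49]
    Merge: [11] + [49] -> [11, 49]
    Split: [46, 3] -> [46] and [3]
    Merge: [46] + [3] -> [3, 46]
  Merge: [11, 49] + [3, 46] -> [3, 11, 46, 49]
  Split: [32, 31, 29, 18] -> [32, 31] and [29, 18]
    Split: [32, 31] -> [32] and [31]
    Merge: [32] + [31] -> [31, 32]
    Split: [29, 18] -> [29] and [18]
    Merge: [29] + [18] -> [18, 29]
  Merge: [31, 32] + [18, 29] -> [18, 29, 31, 32]
Merge: [3, 11, 46, 49] + [18, 29, 31, 32] -> [3, 11, 18, 29, 31, 32, 46, 49]

Final sorted array: [3, 11, 18, 29, 31, 32, 46, 49]

The merge sort proceeds by recursively splitting the array and merging sorted halves.
After all merges, the sorted array is [3, 11, 18, 29, 31, 32, 46, 49].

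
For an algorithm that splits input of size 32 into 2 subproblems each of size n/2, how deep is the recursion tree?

For divide and conquer with division factor 2:

Problem sizes at each level:
Level 0: 32
Level 1: 16
Level 2: 8
Level 3: 4
Level 4: 2
Level 5: 1

The root is level 0 and the size-1 base case is level 5 (the tree spans levels 0 through 5, i.e. 6 levels counting the root), so the depth is the number of divisions: log_2(32) = 5

The recursion tree depth is log_2(32) = 5. At each level, the problem size is divided by 2, so it takes 5 divisions to reduce to a base case of size 1. The algorithm makes 2 recursive calls at each level.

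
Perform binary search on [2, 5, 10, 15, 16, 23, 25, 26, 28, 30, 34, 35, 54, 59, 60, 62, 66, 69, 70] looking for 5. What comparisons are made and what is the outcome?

Binary search for 5 in [2, 5, 10, 15, 16, 23, 25, 26, 28, 30, 34, 35, 54, 59, 60, 62, 66, 69, 70]:

lo=0, hi=18, mid=9, arr[mid]=30 -> 30 > 5, search left half
lo=0, hi=8, mid=4, arr[mid]=16 -> 16 > 5, search left half
lo=0, hi=3, mid=1, arr[mid]=5 -> Found target at index 1!

Binary search finds 5 at index 1 after 3 comparisons. The search repeatedly halves the search space by comparing with the middle element.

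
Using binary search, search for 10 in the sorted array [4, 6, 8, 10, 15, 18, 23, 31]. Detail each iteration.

Binary search for 10 in [4, 6, 8, 10, 15, 18, 23, 31]:

lo=0, hi=7, mid=3, arr[mid]=10 -> Found target at index 3!

Binary search finds 10 at index 3 after 1 comparisons. The search repeatedly halves the search space by comparing with the middle element.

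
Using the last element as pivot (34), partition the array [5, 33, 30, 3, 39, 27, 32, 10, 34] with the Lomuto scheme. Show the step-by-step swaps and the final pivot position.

Lomuto partition with pivot = 34:

Initial array: [5, 33, 30, 3, 39, 27, 32, 10, 34]

arr[0]=5 <= 34: swap with position 0, array becomes [5, 33, 30, 3, 39, 27, 32, 10, 34]
arr[1]=33 <= 34: swap with position 1, array becomes [5, 33, 30, 3, 39, 27, 32, 10, 34]
arr[2]=30 <= 34: swap with position 2, array becomes [5, 33, 30, 3, 39, 27, 32, 10, 34]
arr[3]=3 <= 34: swap with position 3, array becomes [5, 33, 30, 3, 39, 27, 32, 10, 34]
arr[4]=39 > 34: no swap
arr[5]=27 <= 34: swap with position 4, array becomes [5, 33, 30, 3, 27, 39, 32, 10, 34]
arr[6]=32 <= 34: swap with position 5, array becomes [5, 33, 30, 3, 27, 32, 39, 10, 34]
arr[7]=10 <= 34: swap with position 6, array becomes [5, 33, 30, 3, 27, 32, 10, 39, 34]

Place pivot at position 7: [5, 33, 30, 3, 27, 32, 10, 34, 39]
Pivot position: 7

After partitioning with pivot 34, the array becomes [5, 33, 30, 3, 27, 32, 10, 34, 39]. The pivot is placed at index 7. All elements to the left of the pivot are <= 34, and all elements to the right are > 34.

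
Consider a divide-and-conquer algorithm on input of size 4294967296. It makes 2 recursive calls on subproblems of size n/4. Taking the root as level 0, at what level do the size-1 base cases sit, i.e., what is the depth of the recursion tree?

For divide and conquer with division factor 4:

Problem sizes at each level:
Level 0: 4294967296
Level 1: 1073741824
Level 2: 268435456
Level 3: 67108864
Level 4: 16777216
Level 5: 4194304
Level 6: 1048576
Level 7: 262144
Level 8: 65536
Level 9: 16384
Level 10: 4096
Level 11: 1024
Level 12: 256
Level 13: 64
Level 14: 16
Level 15: 4
Level 16: 1

The root is level 0 and the size-1 base case is level 16 (the tree spans levels 0 through 16, i.e. 17 levels counting the root), so the depth is the number of divisions: log_4(4294967296) = 16

The recursion tree depth is log_4(4294967296) = 16. At each level, the problem size is divided by 4, so it takes 16 divisions to reduce to a base case of size 1. The algorithm makes 2 recursive calls at each level.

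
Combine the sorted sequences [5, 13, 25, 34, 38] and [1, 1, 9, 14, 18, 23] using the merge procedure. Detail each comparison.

Merging process:

Compare 5 vs 1: take 1 from right. Merged: [1]
Compare 5 vs 1: take 1 from right. Merged: [1, 1]
Compare 5 vs 9: take 5 from left. Merged: [1, 1, 5]
Compare 13 vs 9: take 9 from right. Merged: [1, 1, 5, 9]
Compare 13 vs 14: take 13 from left. Merged: [1, 1, 5, 9, 13]
Compare 25 vs 14: take 14 from right. Merged: [1, 1, 5, 9, 13, 14]
Compare 25 vs 18: take 18 from right. Merged: [1, 1, 5, 9, 13, 14, 18]
Compare 25 vs 23: take 23 from right. Merged: [1, 1, 5, 9, 13, 14, 18, 23]
Append remaining from left: [25, 34, 38]. Merged: [1, 1, 5, 9, 13, 14, 18, 23, 25, 34, 38]

Final merged array: [1, 1, 5, 9, 13, 14, 18, 23, 25, 34, 38]
Total comparisons: 8

The merged array is [1, 1, 5, 9, 13, 14, 18, 23, 25, 34, 38], requiring 8 comparisons. The merge step runs in O(n) time where n is the total number of elements.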